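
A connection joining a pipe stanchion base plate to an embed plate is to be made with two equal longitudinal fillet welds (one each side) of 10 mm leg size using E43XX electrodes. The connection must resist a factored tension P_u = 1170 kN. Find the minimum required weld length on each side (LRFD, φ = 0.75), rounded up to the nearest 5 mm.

L = 430 mm on each side

E43XX → F_EXX = 430 MPa.
Throat t_e = 0.707 × 10 = 7.07 mm.
φr_n = 0.75 × 0.6 × 430 × 7.07 × 10⁻³ = 1.368 kN/mm.
L_req = P_u / φr_n = 1170 / 1.368 = 855.2 mm total.
Per side: 855.2 / 2 = 427.6 mm.
Round up → use L = 430 mm on each side.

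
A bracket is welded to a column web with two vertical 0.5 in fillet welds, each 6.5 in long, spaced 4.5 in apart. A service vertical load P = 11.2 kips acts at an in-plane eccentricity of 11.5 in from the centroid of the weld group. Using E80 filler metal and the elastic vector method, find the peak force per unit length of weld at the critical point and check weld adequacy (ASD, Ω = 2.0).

f_max ≈ 5.1 kip/in; adequate

E80XX → F_EXX = 80 ksi.
Total weld length L_w = 13 in. Treat welds as unit-width lines.
Polar moment about centroid: J = 2[d³/12 + d(b/2)²] = 2[6.5³/12 + 6.5×2.25²] = 111.6 in³.
Direct shear f_v = P/L_w = 11.2 / 13 = 0.8615 kip/in (vertical).
Torsion M = P·e = 11.2 × 11.5 = 128.8 kip·in.
Critical point at (x, y) = (2.25, 3.25) from centroid. f_tx = M·y/J = 3.751 kip/in; f_ty = M·x/J = 2.597 kip/in.
Resultant f_max = √[f_tx² + (f_v + f_ty)²] = √[3.751² + (0.8615 + 2.597)²] = 5.103 kip/in.
Capacity per unit length: r_n/Ω = (1/2.0) × 0.6 × 80 × (0.707 × 0.5) = 8.484 kip/in.
5.103 ≤ 8.484 → adequate.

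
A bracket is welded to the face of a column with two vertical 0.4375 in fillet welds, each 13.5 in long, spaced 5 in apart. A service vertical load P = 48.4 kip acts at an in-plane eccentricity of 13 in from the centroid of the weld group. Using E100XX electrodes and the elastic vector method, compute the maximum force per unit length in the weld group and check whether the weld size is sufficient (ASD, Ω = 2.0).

E100XX → F_EXX = 100 ksi.
Total weld length L_w = 27 in. Treat welds as unit-width lines.
Polar moment about centroid: J = 2[d³/12 + d(b/2)²] = 2[13.5³/12 + 13.5×2.5²] = 578.8 in³.
Direct shear f_v = P/L_w = 48.4 / 27 = 1.793 kip/in (vertical).
Torsion M = P·e = 48.4 × 13 = 629.2 kip·in.
Critical point at (x, y) = (2.5, 6.75) from centroid. f_tx = M·y/J = 7.338 kip/in; f_ty = M·x/J = 2.718 kip/in.
Resultant f_max = √[f_tx² + (f_v + f_ty)²] = √[7.338² + (1.793 + 2.718)²] = 8.613 kip/in.
Capacity per unit length: r_n/Ω = (1/2.0) × 0.6 × 100 × (0.707 × 0.4375) = 9.279 kip/in.
8.613 ≤ 9.279 → adequate.

f_max ≈ 8.61 kip/in; adequate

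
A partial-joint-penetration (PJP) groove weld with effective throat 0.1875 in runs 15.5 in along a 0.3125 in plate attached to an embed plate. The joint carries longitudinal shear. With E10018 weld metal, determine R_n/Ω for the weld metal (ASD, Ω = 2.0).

E100XX → F_EXX = 100 ksi.
Effective throat (given) t_e = 0.1875 in.
A_we = 0.1875 × 15.5 = 2.906 in².
F_nw = 0.6 F_EXX = 60 ksi.
R_n/Ω = (60 × 2.906) / 2.0 = 87.19 kip.

R_n/Ω ≈ 87.2 kip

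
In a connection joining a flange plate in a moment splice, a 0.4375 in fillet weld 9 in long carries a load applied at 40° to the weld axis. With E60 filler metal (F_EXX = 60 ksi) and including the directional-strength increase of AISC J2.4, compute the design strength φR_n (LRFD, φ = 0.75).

φR_n ≈ 94.5 kips

t_e = 0.707 × 0.4375 = 0.3093 in; A_we = 0.3093 × 9 = 2.784 in².
Directional factor: 1.0 + 0.5 sin^1.5(40°) = 1.258.
F_nw = 0.6 × 60 × 1.258 = 45.28 ksi.
φR_n = 0.75 × 45.28 × 2.784 = 94.53 kips.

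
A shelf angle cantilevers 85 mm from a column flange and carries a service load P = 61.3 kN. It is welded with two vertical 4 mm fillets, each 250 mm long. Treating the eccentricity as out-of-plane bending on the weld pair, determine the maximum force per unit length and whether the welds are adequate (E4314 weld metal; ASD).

E43XX → F_EXX = 430 MPa.
L_w = 2 × 250 = 500 mm; section modulus (unit throat) S = 2 × L²/6 = 20830 mm².
Direct shear f_v = P/L_w = 61.3×10³/500 = 122.6 N/mm.
Moment M = P × e = 61.3×10³ × 85 = 5210500 N·mm; bending f_b = M/S = 250.1 N/mm.
f_max = √(f_v² + f_b²) = √(122.6² + 250.1²) = 278.5 N/mm.
r_n/Ω = (1/2.0) × 0.6 × 430 × (0.707 × 4) = 364.8 N/mm → adequate.

f_max ≈ 279 N/mm; adequate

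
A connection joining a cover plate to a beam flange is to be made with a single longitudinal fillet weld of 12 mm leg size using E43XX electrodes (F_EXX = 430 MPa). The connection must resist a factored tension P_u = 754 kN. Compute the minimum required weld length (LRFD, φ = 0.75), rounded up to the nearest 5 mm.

L = 460 mm

Throat t_e = 0.707 × 12 = 8.484 mm.
φr_n = 0.75 × 0.6 × 430 × 8.484 × 10⁻³ = 1.642 kN/mm.
L_req = P_u / φr_n = 754 / 1.642 = 459.3 mm total.
Round up → use L = 460 mm.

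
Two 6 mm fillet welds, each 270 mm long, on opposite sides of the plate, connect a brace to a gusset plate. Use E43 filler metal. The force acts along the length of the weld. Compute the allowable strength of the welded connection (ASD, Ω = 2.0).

E43XX → F_EXX = 430 MPa.
Effective throat t_e = 0.707 × 6 = 4.242 mm.
Total length L = 540 mm; A_we = 4.242 × 540 = 2291 mm².
F_nw = 0.6 F_EXX = 0.6 × 430 = 258 MPa.
R_n = 258 × 2291 × 10⁻³ = 591 kN; R_n/Ω = 591/2.0 = 295.5 kN.

R_n/Ω ≈ 295 kN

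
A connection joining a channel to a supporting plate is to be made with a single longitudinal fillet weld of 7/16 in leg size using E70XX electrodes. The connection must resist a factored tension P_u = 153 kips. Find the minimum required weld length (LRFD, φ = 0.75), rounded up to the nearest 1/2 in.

E70XX → F_EXX = 70 ksi.
Throat t_e = 0.707 × 0.4375 = 0.3093 in.
φr_n = 0.75 × 0.6 × 70 × 0.3093 = 9.743 kips/in.
L_req = P_u / φr_n = 153 / 9.743 = 15.7 in total.
Round up → use L = 16 in.

L = 16 in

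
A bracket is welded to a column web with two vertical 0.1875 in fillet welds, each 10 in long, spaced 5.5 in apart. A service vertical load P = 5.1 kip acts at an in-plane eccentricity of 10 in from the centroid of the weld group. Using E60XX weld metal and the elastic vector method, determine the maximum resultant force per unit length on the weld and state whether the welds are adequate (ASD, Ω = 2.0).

f_max ≈ 1.06 kip/in; adequate

E60XX → F_EXX = 60 ksi.
Total weld length L_w = 20 in. Treat welds as unit-width lines.
Polar moment about centroid: J = 2[d³/12 + d(b/2)²] = 2[10³/12 + 10×2.75²] = 317.9 in³.
Direct shear f_v = P/L_w = 5.1 / 20 = 0.255 kip/in (vertical).
Torsion M = P·e = 5.1 × 10 = 51 kip·in.
Critical point at (x, y) = (2.75, 5) from centroid. f_tx = M·y/J = 0.8021 kip/in; f_ty = M·x/J = 0.4412 kip/in.
Resultant f_max = √[f_tx² + (f_v + f_ty)²] = √[0.8021² + (0.255 + 0.4412)²] = 1.062 kip/in.
Capacity per unit length: r_n/Ω = (1/2.0) × 0.6 × 60 × (0.707 × 0.1875) = 2.386 kip/in.
1.062 ≤ 2.386 → adequate.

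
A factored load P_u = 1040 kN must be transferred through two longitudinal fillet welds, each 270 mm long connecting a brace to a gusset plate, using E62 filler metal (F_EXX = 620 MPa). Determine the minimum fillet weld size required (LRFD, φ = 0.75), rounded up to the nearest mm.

w = 10 mm

Total weld length L = 540 mm.
Required throat t_e = P_u / (φ × 0.6 F_EXX × L) = 1040 / (0.75 × 0.6 × 620 × 540 × 10⁻³) = 6.903 mm.
Required leg w = t_e / 0.707 = 9.764 mm → use 10 mm.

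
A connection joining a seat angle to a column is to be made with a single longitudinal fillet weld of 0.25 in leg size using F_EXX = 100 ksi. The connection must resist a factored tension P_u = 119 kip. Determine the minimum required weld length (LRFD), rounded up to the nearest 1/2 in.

L = 15 in

Throat t_e = 0.707 × 0.25 = 0.1767 in.
φr_n = 0.75 × 0.6 × 100 × 0.1767 = 7.954 kip/in.
L_req = P_u / φr_n = 119 / 7.954 = 14.96 in total.
Round up → use L = 15 in.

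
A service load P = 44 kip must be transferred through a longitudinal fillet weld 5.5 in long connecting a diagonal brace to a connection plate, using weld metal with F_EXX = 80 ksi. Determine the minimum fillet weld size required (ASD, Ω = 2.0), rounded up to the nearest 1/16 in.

Total weld length L = 5.5 in.
Required throat t_e = P × Ω / (0.6 F_EXX × L) = 44 × 2.0 / (0.6 × 80 × 5.5) = 0.3333 in.
Required leg w = t_e / 0.707 = 0.4715 in → use 1/2 in.

w = 1/2 in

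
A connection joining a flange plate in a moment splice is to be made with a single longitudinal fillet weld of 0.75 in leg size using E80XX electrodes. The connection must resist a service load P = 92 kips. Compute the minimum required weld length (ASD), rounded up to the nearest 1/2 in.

E80XX → F_EXX = 80 ksi.
Throat t_e = 0.707 × 0.75 = 0.5302 in.
r_n/Ω = (0.6 × 80 × 0.5302) / 2.0 = 12.73 kip/in.
L_req = P / (r_n/Ω) = 92 / 12.73 = 7.229 in total.
Round up → use L = 7.5 in.

L = 7.5 in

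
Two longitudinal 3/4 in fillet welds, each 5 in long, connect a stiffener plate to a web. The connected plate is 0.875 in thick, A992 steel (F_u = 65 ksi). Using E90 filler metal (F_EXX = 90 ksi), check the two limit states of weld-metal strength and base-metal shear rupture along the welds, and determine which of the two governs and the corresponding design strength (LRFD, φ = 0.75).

φR_n ≈ 215 kips (weld metal governs)

t_e = 0.707 × 0.75 = 0.5302 in; L = 10 in.
Weld metal: φR_n = 0.75 × 0.6 × 90 × 0.5302 × 10 = 214.8 kips.
Base metal (shear rupture): φR_n = 0.75 × 0.6 × 65 × 0.875 × 10 = 255.9 kips.
Governing: weld metal.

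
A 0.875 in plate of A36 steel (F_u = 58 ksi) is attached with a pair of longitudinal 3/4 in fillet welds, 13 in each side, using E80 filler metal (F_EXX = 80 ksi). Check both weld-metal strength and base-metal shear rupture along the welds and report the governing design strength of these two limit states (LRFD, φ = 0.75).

φR_n ≈ 496 kips (weld metal governs)

t_e = 0.707 × 0.75 = 0.5302 in; L = 26 in.
Weld metal: φR_n = 0.75 × 0.6 × 80 × 0.5302 × 26 = 496.3 kips.
Base metal (shear rupture): φR_n = 0.75 × 0.6 × 58 × 0.875 × 26 = 593.8 kips.
Governing: weld metal.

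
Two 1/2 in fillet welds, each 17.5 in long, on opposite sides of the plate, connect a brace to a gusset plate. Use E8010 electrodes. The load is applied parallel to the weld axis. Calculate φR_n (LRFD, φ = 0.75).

E80XX → F_EXX = 80 ksi.
Effective throat t_e = 0.707 × 0.5 = 0.3535 in.
Total length L = 35 in; A_we = 0.3535 × 35 = 12.37 in².
F_nw = 0.6 F_EXX = 0.6 × 80 = 48 ksi.
φR_n = 0.75 × 48 × 12.37 = 445.4 kips.

φR_n ≈ 445 kips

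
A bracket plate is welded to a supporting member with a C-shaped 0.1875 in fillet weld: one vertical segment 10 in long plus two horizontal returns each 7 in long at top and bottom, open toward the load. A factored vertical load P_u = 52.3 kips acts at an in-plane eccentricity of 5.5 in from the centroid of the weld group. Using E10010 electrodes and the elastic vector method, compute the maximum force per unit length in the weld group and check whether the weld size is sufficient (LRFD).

E100XX → F_EXX = 100 ksi.
Total weld length L_w = 24 in. Treat welds as unit-width lines.
Centroid: x̄ = 2×7×3.5 / 24 = 2.042 in from the vertical weld.
Polar moment about centroid: J = I_x + I_y = [10³/12 + 2×7×5²] + [10×2.042² + 2(7³/12 + 7×1.458²)] = 562 in³.
Direct shear f_v = P/L_w = 52.3 / 24 = 2.179 kip/in (vertical).
Torsion M = P·e = 52.3 × 5.5 = 287.65 kip·in.
Critical point at (x, y) = (4.958, 5) from centroid. f_tx = M·y/J = 2.559 kip/in; f_ty = M·x/J = 2.538 kip/in.
Resultant f_max = √[f_tx² + (f_v + f_ty)²] = √[2.559² + (2.179 + 2.538)²] = 5.367 kip/in.
Capacity per unit length: φr_n = 0.75 × 0.6 × 100 × (0.707 × 0.1875) = 5.965 kip/in.
5.367 ≤ 5.965 → adequate.

f_max ≈ 5.37 kip/in; adequate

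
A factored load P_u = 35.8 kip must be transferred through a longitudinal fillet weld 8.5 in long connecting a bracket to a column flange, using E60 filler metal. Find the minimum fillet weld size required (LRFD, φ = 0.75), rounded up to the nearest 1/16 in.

w = 1/4 in

E60XX → F_EXX = 60 ksi.
Total weld length L = 8.5 in.
Required throat t_e = P_u / (φ × 0.6 F_EXX × L) = 35.8 / (0.75 × 0.6 × 60 × 8.5) = 0.156 in.
Required leg w = t_e / 0.707 = 0.2206 in → use 1/4 in.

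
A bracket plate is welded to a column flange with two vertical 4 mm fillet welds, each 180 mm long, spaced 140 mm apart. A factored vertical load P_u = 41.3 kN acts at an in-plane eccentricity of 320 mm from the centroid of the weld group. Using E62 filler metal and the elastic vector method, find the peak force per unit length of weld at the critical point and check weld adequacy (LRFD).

E62XX → F_EXX = 620 MPa.
Total weld length L_w = 360 mm. Treat welds as unit-width lines.
Polar moment about centroid: J = 2[d³/12 + d(b/2)²] = 2[180³/12 + 180×70²] = 2736000 mm³.
Direct shear f_v = P/L_w = 41.3×10³ / 360 = 114.7 N/mm (vertical).
Torsion M = P·e = 41.3×10³ × 320 = 13216000 N·mm.
Critical point at (x, y) = (70, 90) from centroid. f_tx = M·y/J = 434.7 N/mm; f_ty = M·x/J = 338.1 N/mm.
Resultant f_max = √[f_tx² + (f_v + f_ty)²] = √[434.7² + (114.7 + 338.1)²] = 627.7 N/mm.
Capacity per unit length: φr_n = 0.75 × 0.6 × 620 × (0.707 × 4) = 789 N/mm.
627.7 ≤ 789 → adequate.

f_max ≈ 628 N/mm; adequate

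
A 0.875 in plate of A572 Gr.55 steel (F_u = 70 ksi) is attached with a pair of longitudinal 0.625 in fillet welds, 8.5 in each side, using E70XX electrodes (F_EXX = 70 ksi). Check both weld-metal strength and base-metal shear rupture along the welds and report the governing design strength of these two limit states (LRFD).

t_e = 0.707 × 0.625 = 0.4419 in; L = 17 in.
Weld metal: φR_n = 0.75 × 0.6 × 70 × 0.4419 × 17 = 236.6 kip.
Base metal (shear rupture): φR_n = 0.75 × 0.6 × 70 × 0.875 × 17 = 468.6 kip.
Governing: weld metal.

φR_n ≈ 237 kip (weld metal governs)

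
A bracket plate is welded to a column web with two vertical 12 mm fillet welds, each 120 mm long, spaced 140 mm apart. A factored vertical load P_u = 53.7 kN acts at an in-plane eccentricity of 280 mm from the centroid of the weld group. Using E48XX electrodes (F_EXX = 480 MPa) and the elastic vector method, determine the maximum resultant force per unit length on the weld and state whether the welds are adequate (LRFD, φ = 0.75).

f_max ≈ 1130 N/mm; adequate

Total weld length L_w = 240 mm. Treat welds as unit-width lines.
Polar moment about centroid: J = 2[d³/12 + d(b/2)²] = 2[120³/12 + 120×70²] = 1464000 mm³.
Direct shear f_v = P/L_w = 53.7×10³ / 240 = 223.8 N/mm (vertical).
Torsion M = P·e = 53.7×10³ × 280 = 15036000 N·mm.
Critical point at (x, y) = (70, 60) from centroid. f_tx = M·y/J = 616.2 N/mm; f_ty = M·x/J = 718.9 N/mm.
Resultant f_max = √[f_tx² + (f_v + f_ty)²] = √[616.2² + (223.8 + 718.9)²] = 1126 N/mm.
Capacity per unit length: φr_n = 0.75 × 0.6 × 480 × (0.707 × 12) = 1833 N/mm.
1126 ≤ 1833 → adequate.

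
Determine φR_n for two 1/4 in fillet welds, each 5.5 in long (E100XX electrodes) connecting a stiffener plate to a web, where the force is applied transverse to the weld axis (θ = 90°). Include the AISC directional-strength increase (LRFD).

φR_n ≈ 131 kip

E100XX → F_EXX = 100 ksi.
t_e = 0.707 × 0.25 = 0.1767 in; A_we = 0.1767 × 11 = 1.944 in².
Directional factor: 1.0 + 0.5 sin^1.5(90°) = 1.5.
F_nw = 0.6 × 100 × 1.5 = 90 ksi.
φR_n = 0.75 × 90 × 1.944 = 131.2 kip.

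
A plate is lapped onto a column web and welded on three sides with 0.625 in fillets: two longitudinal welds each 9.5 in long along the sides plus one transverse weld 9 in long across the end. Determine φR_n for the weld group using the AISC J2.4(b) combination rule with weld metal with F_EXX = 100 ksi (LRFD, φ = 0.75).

t_e = 0.707 × 0.625 = 0.4419 in.
R_nwl = 0.6 × 100 × 0.4419 × 19 = 503.7 kips (longitudinal, 2 welds).
R_nwt = 0.6 × 100 × 0.4419 × 9 = 238.6 kips (transverse, base value).
(i) R_nwl + R_nwt = 742.4 kips; (ii) 0.85 R_nwl + 1.5 R_nwt = 786.1 kips.
R_n = max = 786.1 kips [governs: (ii)]; φR_n = 589.6 kips.

φR_n ≈ 590 kips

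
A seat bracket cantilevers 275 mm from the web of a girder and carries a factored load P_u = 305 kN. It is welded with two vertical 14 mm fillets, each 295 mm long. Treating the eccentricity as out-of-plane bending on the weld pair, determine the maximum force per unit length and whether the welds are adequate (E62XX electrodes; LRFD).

f_max ≈ 2940 N/mm; NOT adequate

E62XX → F_EXX = 620 MPa.
L_w = 2 × 295 = 590 mm; section modulus (unit throat) S = 2 × L²/6 = 29010 mm².
Direct shear f_v = P/L_w = 305×10³/590 = 516.9 N/mm.
Moment M = P × e = 305×10³ × 275 = 83875000 N·mm; bending f_b = M/S = 2891 N/mm.
f_max = √(f_v² + f_b²) = √(516.9² + 2891²) = 2937 N/mm.
φr_n = 0.75 × 0.6 × 620 × (0.707 × 14) = 2762 N/mm → NOT adequate.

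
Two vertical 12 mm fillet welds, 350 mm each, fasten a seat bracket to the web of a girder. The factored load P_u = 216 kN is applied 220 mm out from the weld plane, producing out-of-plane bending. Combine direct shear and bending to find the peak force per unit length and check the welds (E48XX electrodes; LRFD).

f_max ≈ 1200 N/mm; adequate

E48XX → F_EXX = 480 MPa.
L_w = 2 × 350 = 700 mm; section modulus (unit throat) S = 2 × L²/6 = 40830 mm².
Direct shear f_v = P/L_w = 216×10³/700 = 308.6 N/mm.
Moment M = P × e = 216×10³ × 220 = 47520000 N·mm; bending f_b = M/S = 1164 N/mm.
f_max = √(f_v² + f_b²) = √(308.6² + 1164²) = 1204 N/mm.
φr_n = 0.75 × 0.6 × 480 × (0.707 × 12) = 1833 N/mm → adequate.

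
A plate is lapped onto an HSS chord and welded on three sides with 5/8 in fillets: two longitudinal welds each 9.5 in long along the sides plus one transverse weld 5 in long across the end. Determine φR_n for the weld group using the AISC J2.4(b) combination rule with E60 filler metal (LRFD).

E60XX → F_EXX = 60 ksi.
t_e = 0.707 × 0.625 = 0.4419 in.
R_nwl = 0.6 × 60 × 0.4419 × 19 = 302.2 kips (longitudinal, 2 welds).
R_nwt = 0.6 × 60 × 0.4419 × 5 = 79.54 kips (transverse, base value).
(i) R_nwl + R_nwt = 381.8 kips; (ii) 0.85 R_nwl + 1.5 R_nwt = 376.2 kips.
R_n = max = 381.8 kips [governs: (i)]; φR_n = 286.3 kips.

φR_n ≈ 286 kips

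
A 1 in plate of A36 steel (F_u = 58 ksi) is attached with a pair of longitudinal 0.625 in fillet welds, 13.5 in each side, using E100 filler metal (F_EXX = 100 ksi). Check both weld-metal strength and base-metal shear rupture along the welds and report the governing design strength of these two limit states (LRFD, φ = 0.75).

t_e = 0.707 × 0.625 = 0.4419 in; L = 27 in.
Weld metal: φR_n = 0.75 × 0.6 × 100 × 0.4419 × 27 = 536.9 kips.
Base metal (shear rupture): φR_n = 0.75 × 0.6 × 58 × 1 × 27 = 704.7 kips.
Governing: weld metal.

φR_n ≈ 537 kips (weld metal governs)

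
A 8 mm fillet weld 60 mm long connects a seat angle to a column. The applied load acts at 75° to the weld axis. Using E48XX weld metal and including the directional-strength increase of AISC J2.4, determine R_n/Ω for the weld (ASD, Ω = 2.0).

R_n/Ω ≈ 72.1 kN

E48XX → F_EXX = 480 MPa.
t_e = 0.707 × 8 = 5.656 mm; A_we = 5.656 × 60 = 339.4 mm².
Directional factor: 1.0 + 0.5 sin^1.5(75°) = 1.475.
F_nw = 0.6 × 480 × 1.475 = 424.7 MPa.
R_n/Ω = (424.7 × 339.4) / 2.0 × 10⁻³ = 72.06 kN.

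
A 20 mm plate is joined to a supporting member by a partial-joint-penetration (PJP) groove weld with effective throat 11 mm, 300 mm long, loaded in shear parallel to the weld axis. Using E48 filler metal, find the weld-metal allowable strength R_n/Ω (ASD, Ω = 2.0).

E48XX → F_EXX = 480 MPa.
Effective throat (given) t_e = 11 mm.
A_we = 11 × 300 = 3300 mm².
F_nw = 0.6 F_EXX = 288 MPa.
R_n/Ω = (288 × 3300) / 2.0 × 10⁻³ = 475.2 kN.

R_n/Ω ≈ 475 kN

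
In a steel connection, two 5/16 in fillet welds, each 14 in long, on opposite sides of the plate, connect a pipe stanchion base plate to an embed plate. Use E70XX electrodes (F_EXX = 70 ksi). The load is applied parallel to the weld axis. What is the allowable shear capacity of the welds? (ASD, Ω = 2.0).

Effective throat t_e = 0.707 × 0.3125 = 0.2209 in.
Total length L = 28 in; A_we = 0.2209 × 28 = 6.186 in².
F_nw = 0.6 F_EXX = 0.6 × 70 = 42 ksi.
R_n = 42 × 6.186 = 259.8 kip; R_n/Ω = 259.8/2.0 = 129.9 kip.

R_n/Ω ≈ 130 kip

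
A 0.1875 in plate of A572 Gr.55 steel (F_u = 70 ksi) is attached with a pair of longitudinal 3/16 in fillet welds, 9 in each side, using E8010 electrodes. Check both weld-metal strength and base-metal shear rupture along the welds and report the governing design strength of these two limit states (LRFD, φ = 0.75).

φR_n ≈ 85.9 kip (weld metal governs)

E80XX → F_EXX = 80 ksi.
t_e = 0.707 × 0.1875 = 0.1326 in; L = 18 in.
Weld metal: φR_n = 0.75 × 0.6 × 80 × 0.1326 × 18 = 85.9 kip.
Base metal (shear rupture): φR_n = 0.75 × 0.6 × 70 × 0.1875 × 18 = 106.3 kip.
Governing: weld metal.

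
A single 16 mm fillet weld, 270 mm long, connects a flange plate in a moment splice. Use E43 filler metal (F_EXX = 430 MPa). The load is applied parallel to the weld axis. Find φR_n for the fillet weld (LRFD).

φR_n ≈ 591 kN

Effective throat t_e = 0.707 × 16 = 11.31 mm.
Total length L = 270 mm; A_we = 11.31 × 270 = 3054 mm².
F_nw = 0.6 F_EXX = 0.6 × 430 = 258 MPa.
φR_n = 0.75 × 258 × 3054 × 10⁻³ = 591 kN.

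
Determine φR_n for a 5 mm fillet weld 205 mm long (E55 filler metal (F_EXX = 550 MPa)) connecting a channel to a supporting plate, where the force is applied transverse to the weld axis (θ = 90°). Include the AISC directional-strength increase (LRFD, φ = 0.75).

φR_n ≈ 269 kN

t_e = 0.707 × 5 = 3.535 mm; A_we = 3.535 × 205 = 724.7 mm².
Directional factor: 1.0 + 0.5 sin^1.5(90°) = 1.5.
F_nw = 0.6 × 550 × 1.5 = 495 MPa.
φR_n = 0.75 × 495 × 724.7 × 10⁻³ = 269 kN.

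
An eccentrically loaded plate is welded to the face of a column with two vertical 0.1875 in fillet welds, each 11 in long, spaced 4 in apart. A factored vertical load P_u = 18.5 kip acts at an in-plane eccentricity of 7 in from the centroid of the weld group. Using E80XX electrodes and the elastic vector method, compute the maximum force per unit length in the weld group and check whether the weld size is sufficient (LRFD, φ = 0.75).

E80XX → F_EXX = 80 ksi.
Total weld length L_w = 22 in. Treat welds as unit-width lines.
Polar moment about centroid: J = 2[d³/12 + d(b/2)²] = 2[11³/12 + 11×2²] = 309.8 in³.
Direct shear f_v = P/L_w = 18.5 / 22 = 0.8409 kip/in (vertical).
Torsion M = P·e = 18.5 × 7 = 129.5 kip·in.
Critical point at (x, y) = (2, 5.5) from centroid. f_tx = M·y/J = 2.299 kip/in; f_ty = M·x/J = 0.8359 kip/in.
Resultant f_max = √[f_tx² + (f_v + f_ty)²] = √[2.299² + (0.8409 + 0.8359)²] = 2.845 kip/in.
Capacity per unit length: φr_n = 0.75 × 0.6 × 80 × (0.707 × 0.1875) = 4.772 kip/in.
2.845 ≤ 4.772 → adequate.

f_max ≈ 2.85 kip/in; adequate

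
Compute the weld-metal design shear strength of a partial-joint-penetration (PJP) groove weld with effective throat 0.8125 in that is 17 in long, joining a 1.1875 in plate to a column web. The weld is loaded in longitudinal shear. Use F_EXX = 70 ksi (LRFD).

φR_n ≈ 435 kips

Effective throat (given) t_e = 0.8125 in.
A_we = 0.8125 × 17 = 13.81 in².
F_nw = 0.6 F_EXX = 42 ksi.
φR_n = 0.75 × 42 × 13.81 = 435.1 kips.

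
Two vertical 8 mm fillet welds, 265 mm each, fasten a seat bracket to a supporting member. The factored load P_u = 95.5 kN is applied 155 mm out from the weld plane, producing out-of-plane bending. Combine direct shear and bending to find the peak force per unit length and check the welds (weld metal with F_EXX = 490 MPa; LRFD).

L_w = 2 × 265 = 530 mm; section modulus (unit throat) S = 2 × L²/6 = 23410 mm².
Direct shear f_v = P/L_w = 95.5×10³/530 = 180.2 N/mm.
Moment M = P × e = 95.5×10³ × 155 = 14802000 N·mm; bending f_b = M/S = 632.4 N/mm.
f_max = √(f_v² + f_b²) = √(180.2² + 632.4²) = 657.5 N/mm.
φr_n = 0.75 × 0.6 × 490 × (0.707 × 8) = 1247 N/mm → adequate.

f_max ≈ 658 N/mm; adequate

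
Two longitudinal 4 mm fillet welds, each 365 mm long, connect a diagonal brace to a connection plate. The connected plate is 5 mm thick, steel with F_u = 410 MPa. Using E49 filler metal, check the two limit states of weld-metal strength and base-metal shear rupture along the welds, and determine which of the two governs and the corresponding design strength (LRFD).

E49XX → F_EXX = 490 MPa.
t_e = 0.707 × 4 = 2.828 mm; L = 730 mm.
Weld metal: φR_n = 0.75 × 0.6 × 490 × 2.828 × 730 × 10⁻³ = 455.2 kN.
Base metal (shear rupture): φR_n = 0.75 × 0.6 × 410 × 5 × 730 × 10⁻³ = 673.4 kN.
Governing: weld metal.

φR_n ≈ 455 kN (weld metal governs)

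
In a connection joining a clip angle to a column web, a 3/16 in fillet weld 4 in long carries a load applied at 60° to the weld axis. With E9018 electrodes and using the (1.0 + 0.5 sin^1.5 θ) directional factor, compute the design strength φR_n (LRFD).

φR_n ≈ 30.1 kip

E90XX → F_EXX = 90 ksi.
t_e = 0.707 × 0.1875 = 0.1326 in; A_we = 0.1326 × 4 = 0.5302 in².
Directional factor: 1.0 + 0.5 sin^1.5(60°) = 1.403.
F_nw = 0.6 × 90 × 1.403 = 75.76 ksi.
φR_n = 0.75 × 75.76 × 0.5302 = 30.13 kip.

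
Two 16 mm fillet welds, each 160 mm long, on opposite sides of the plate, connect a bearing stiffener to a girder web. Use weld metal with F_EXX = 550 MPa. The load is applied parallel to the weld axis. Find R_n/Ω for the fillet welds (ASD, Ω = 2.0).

Effective throat t_e = 0.707 × 16 = 11.31 mm.
Total length L = 320 mm; A_we = 11.31 × 320 = 3620 mm².
F_nw = 0.6 F_EXX = 0.6 × 550 = 330 MPa.
R_n = 330 × 3620 × 10⁻³ = 1195 kN; R_n/Ω = 1195/2.0 = 597.3 kN.

R_n/Ω ≈ 597 kN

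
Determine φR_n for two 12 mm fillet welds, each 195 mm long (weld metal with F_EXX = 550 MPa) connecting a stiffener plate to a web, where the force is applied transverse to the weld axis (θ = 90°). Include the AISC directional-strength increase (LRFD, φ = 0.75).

φR_n ≈ 1230 kN

t_e = 0.707 × 12 = 8.484 mm; A_we = 8.484 × 390 = 3309 mm².
Directional factor: 1.0 + 0.5 sin^1.5(90°) = 1.5.
F_nw = 0.6 × 550 × 1.5 = 495 MPa.
φR_n = 0.75 × 495 × 3309 × 10⁻³ = 1228 kN.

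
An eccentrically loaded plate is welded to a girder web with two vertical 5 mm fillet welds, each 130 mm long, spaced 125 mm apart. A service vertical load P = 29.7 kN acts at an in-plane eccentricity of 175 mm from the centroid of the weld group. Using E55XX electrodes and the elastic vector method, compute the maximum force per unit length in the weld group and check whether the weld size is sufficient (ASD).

E55XX → F_EXX = 550 MPa.
Total weld length L_w = 260 mm. Treat welds as unit-width lines.
Polar moment about centroid: J = 2[d³/12 + d(b/2)²] = 2[130³/12 + 130×62.5²] = 1382000 mm³.
Direct shear f_v = P/L_w = 29.7×10³ / 260 = 114.2 N/mm (vertical).
Torsion M = P·e = 29.7×10³ × 175 = 5197500 N·mm.
Critical point at (x, y) = (62.5, 65) from centroid. f_tx = M·y/J = 244.5 N/mm; f_ty = M·x/J = 235.1 N/mm.
Resultant f_max = √[f_tx² + (f_v + f_ty)²] = √[244.5² + (114.2 + 235.1)²] = 426.4 N/mm.
Capacity per unit length: r_n/Ω = (1/2.0) × 0.6 × 550 × (0.707 × 5) = 583.3 N/mm.
426.4 ≤ 583.3 → adequate.

f_max ≈ 426 N/mm; adequate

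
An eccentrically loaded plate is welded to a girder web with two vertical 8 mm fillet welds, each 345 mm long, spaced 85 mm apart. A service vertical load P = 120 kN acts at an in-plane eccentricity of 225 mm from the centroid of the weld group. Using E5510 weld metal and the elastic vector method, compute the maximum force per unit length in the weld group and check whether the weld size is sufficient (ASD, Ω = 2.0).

E55XX → F_EXX = 550 MPa.
Total weld length L_w = 690 mm. Treat welds as unit-width lines.
Polar moment about centroid: J = 2[d³/12 + d(b/2)²] = 2[345³/12 + 345×42.5²] = 8090000 mm³.
Direct shear f_v = P/L_w = 120×10³ / 690 = 173.9 N/mm (vertical).
Torsion M = P·e = 120×10³ × 225 = 27000000 N·mm.
Critical point at (x, y) = (42.5, 172.5) from centroid. f_tx = M·y/J = 575.7 N/mm; f_ty = M·x/J = 141.8 N/mm.
Resultant f_max = √[f_tx² + (f_v + f_ty)²] = √[575.7² + (173.9 + 141.8)²] = 656.6 N/mm.
Capacity per unit length: r_n/Ω = (1/2.0) × 0.6 × 550 × (0.707 × 8) = 933.2 N/mm.
656.6 ≤ 933.2 → adequate.

f_max ≈ 657 N/mm; adequate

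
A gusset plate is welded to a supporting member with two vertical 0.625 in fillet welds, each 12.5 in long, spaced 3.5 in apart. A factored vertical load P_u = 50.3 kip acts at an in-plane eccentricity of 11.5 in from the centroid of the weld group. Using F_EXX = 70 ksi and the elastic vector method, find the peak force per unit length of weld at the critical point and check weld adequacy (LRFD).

Total weld length L_w = 25 in. Treat welds as unit-width lines.
Polar moment about centroid: J = 2[d³/12 + d(b/2)²] = 2[12.5³/12 + 12.5×1.75²] = 402.1 in³.
Direct shear f_v = P/L_w = 50.3 / 25 = 2.012 kip/in (vertical).
Torsion M = P·e = 50.3 × 11.5 = 578.45 kip·in.
Critical point at (x, y) = (1.75, 6.25) from centroid. f_tx = M·y/J = 8.991 kip/in; f_ty = M·x/J = 2.518 kip/in.
Resultant f_max = √[f_tx² + (f_v + f_ty)²] = √[8.991² + (2.012 + 2.518)²] = 10.07 kip/in.
Capacity per unit length: φr_n = 0.75 × 0.6 × 70 × (0.707 × 0.625) = 13.92 kip/in.
10.07 ≤ 13.92 → adequate.

f_max ≈ 10.1 kip/in; adequate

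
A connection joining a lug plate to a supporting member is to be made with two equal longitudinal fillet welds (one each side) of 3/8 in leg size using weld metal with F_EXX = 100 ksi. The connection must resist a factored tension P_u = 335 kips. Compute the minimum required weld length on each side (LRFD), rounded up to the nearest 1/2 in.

Throat t_e = 0.707 × 0.375 = 0.2651 in.
φr_n = 0.75 × 0.6 × 100 × 0.2651 = 11.93 kips/in.
L_req = P_u / φr_n = 335 / 11.93 = 28.08 in total.
Per side: 28.08 / 2 = 14.04 in.
Round up → use L = 14.5 in on each side.

L = 14.5 in on each side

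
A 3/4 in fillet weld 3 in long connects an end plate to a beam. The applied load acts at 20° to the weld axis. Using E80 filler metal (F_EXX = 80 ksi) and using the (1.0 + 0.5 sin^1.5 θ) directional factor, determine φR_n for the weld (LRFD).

φR_n ≈ 63 kips

t_e = 0.707 × 0.75 = 0.5302 in; A_we = 0.5302 × 3 = 1.591 in².
Directional factor: 1.0 + 0.5 sin^1.5(20°) = 1.1.
F_nw = 0.6 × 80 × 1.1 = 52.8 ksi.
φR_n = 0.75 × 52.8 × 1.591 = 62.99 kips.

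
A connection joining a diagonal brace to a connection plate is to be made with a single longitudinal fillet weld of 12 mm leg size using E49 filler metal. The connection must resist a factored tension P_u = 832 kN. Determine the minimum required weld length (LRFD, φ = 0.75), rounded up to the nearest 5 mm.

L = 445 mm

E49XX → F_EXX = 490 MPa.
Throat t_e = 0.707 × 12 = 8.484 mm.
φr_n = 0.75 × 0.6 × 490 × 8.484 × 10⁻³ = 1.871 kN/mm.
L_req = P_u / φr_n = 832 / 1.871 = 444.7 mm total.
Round up → use L = 445 mm.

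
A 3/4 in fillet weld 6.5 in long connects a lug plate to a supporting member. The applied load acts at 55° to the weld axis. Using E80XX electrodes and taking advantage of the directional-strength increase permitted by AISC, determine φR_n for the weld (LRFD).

E80XX → F_EXX = 80 ksi.
t_e = 0.707 × 0.75 = 0.5302 in; A_we = 0.5302 × 6.5 = 3.447 in².
Directional factor: 1.0 + 0.5 sin^1.5(55°) = 1.371.
F_nw = 0.6 × 80 × 1.371 = 65.79 ksi.
φR_n = 0.75 × 65.79 × 3.447 = 170.1 kips.

φR_n ≈ 170 kips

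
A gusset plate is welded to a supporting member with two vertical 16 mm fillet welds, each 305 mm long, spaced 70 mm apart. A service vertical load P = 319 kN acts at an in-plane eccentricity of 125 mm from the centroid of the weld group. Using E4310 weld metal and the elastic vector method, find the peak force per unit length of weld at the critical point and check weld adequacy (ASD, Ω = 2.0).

E43XX → F_EXX = 430 MPa.
Total weld length L_w = 610 mm. Treat welds as unit-width lines.
Polar moment about centroid: J = 2[d³/12 + d(b/2)²] = 2[305³/12 + 305×35²] = 5476000 mm³.
Direct shear f_v = P/L_w = 319×10³ / 610 = 523 N/mm (vertical).
Torsion M = P·e = 319×10³ × 125 = 39875000 N·mm.
Critical point at (x, y) = (35, 152.5) from centroid. f_tx = M·y/J = 1110 N/mm; f_ty = M·x/J = 254.9 N/mm.
Resultant f_max = √[f_tx² + (f_v + f_ty)²] = √[1110² + (523 + 254.9)²] = 1356 N/mm.
Capacity per unit length: r_n/Ω = (1/2.0) × 0.6 × 430 × (0.707 × 16) = 1459 N/mm.
1356 ≤ 1459 → adequate.

f_max ≈ 1360 N/mm; adequate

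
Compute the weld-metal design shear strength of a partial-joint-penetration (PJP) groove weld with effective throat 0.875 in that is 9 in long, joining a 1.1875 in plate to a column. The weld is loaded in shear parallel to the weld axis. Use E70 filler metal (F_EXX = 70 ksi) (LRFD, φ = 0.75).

φR_n ≈ 248 kips

Effective throat (given) t_e = 0.875 in.
A_we = 0.875 × 9 = 7.875 in².
F_nw = 0.6 F_EXX = 42 ksi.
φR_n = 0.75 × 42 × 7.875 = 248.1 kips.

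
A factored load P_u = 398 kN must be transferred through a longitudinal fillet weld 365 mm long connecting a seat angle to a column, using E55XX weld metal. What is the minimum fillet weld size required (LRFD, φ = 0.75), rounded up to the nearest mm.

w = 7 mm

E55XX → F_EXX = 550 MPa.
Total weld length L = 365 mm.
Required throat t_e = P_u / (φ × 0.6 F_EXX × L) = 398 / (0.75 × 0.6 × 550 × 365 × 10⁻³) = 4.406 mm.
Required leg w = t_e / 0.707 = 6.232 mm → use 7 mm.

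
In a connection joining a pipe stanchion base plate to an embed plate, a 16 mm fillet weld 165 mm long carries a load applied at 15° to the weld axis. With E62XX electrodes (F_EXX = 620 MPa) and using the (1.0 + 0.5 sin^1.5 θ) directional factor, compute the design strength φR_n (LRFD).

t_e = 0.707 × 16 = 11.31 mm; A_we = 11.31 × 165 = 1866 mm².
Directional factor: 1.0 + 0.5 sin^1.5(15°) = 1.066.
F_nw = 0.6 × 620 × 1.066 = 396.5 MPa.
φR_n = 0.75 × 396.5 × 1866 × 10⁻³ = 555 kN.

φR_n ≈ 555 kN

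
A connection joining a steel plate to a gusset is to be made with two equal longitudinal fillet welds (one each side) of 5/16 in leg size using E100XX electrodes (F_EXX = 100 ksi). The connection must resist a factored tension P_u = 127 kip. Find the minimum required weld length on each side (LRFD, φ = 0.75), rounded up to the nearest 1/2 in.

Throat t_e = 0.707 × 0.3125 = 0.2209 in.
φr_n = 0.75 × 0.6 × 100 × 0.2209 = 9.942 kip/in.
L_req = P_u / φr_n = 127 / 9.942 = 12.77 in total.
Per side: 12.77 / 2 = 6.387 in.
Round up → use L = 6.5 in on each side.

L = 6.5 in on each side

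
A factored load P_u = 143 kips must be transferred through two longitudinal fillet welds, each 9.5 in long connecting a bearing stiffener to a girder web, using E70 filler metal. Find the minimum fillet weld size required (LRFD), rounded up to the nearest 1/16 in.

w = 3/8 in

E70XX → F_EXX = 70 ksi.
Total weld length L = 19 in.
Required throat t_e = P_u / (φ × 0.6 F_EXX × L) = 143 / (0.75 × 0.6 × 70 × 19) = 0.2389 in.
Required leg w = t_e / 0.707 = 0.338 in → use 3/8 in.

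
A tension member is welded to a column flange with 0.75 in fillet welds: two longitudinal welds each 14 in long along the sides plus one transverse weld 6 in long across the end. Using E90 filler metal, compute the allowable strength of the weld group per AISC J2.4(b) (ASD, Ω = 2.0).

R_n/Ω ≈ 487 kips

E90XX → F_EXX = 90 ksi.
t_e = 0.707 × 0.75 = 0.5302 in.
R_nwl = 0.6 × 90 × 0.5302 × 28 = 801.7 kips (longitudinal, 2 welds).
R_nwt = 0.6 × 90 × 0.5302 × 6 = 171.8 kips (transverse, base value).
(i) R_nwl + R_nwt = 973.5 kips; (ii) 0.85 R_nwl + 1.5 R_nwt = 939.2 kips.
R_n = max = 973.5 kips [governs: (i)]; R_n/Ω = 486.8 kips.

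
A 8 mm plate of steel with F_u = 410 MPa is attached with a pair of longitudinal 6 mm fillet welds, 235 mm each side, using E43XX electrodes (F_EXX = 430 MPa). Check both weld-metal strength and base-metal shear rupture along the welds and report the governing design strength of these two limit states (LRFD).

t_e = 0.707 × 6 = 4.242 mm; L = 470 mm.
Weld metal: φR_n = 0.75 × 0.6 × 430 × 4.242 × 470 × 10⁻³ = 385.8 kN.
Base metal (shear rupture): φR_n = 0.75 × 0.6 × 410 × 8 × 470 × 10⁻³ = 693.7 kN.
Governing: weld metal.

φR_n ≈ 386 kN (weld metal governs)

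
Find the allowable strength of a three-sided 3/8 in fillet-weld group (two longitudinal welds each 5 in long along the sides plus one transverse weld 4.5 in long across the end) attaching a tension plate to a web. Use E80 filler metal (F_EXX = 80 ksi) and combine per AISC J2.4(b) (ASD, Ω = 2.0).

t_e = 0.707 × 0.375 = 0.2651 in.
R_nwl = 0.6 × 80 × 0.2651 × 10 = 127.3 kips (longitudinal, 2 welds).
R_nwt = 0.6 × 80 × 0.2651 × 4.5 = 57.27 kips (transverse, base value).
(i) R_nwl + R_nwt = 184.5 kips; (ii) 0.85 R_nwl + 1.5 R_nwt = 194.1 kips.
R_n = max = 194.1 kips [governs: (ii)]; R_n/Ω = 97.04 kips.

R_n/Ω ≈ 97 kips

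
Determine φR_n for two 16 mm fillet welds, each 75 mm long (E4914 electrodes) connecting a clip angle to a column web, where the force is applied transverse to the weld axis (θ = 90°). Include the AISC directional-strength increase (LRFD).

E49XX → F_EXX = 490 MPa.
t_e = 0.707 × 16 = 11.31 mm; A_we = 11.31 × 150 = 1697 mm².
Directional factor: 1.0 + 0.5 sin^1.5(90°) = 1.5.
F_nw = 0.6 × 490 × 1.5 = 441 MPa.
φR_n = 0.75 × 441 × 1697 × 10⁻³ = 561.2 kN.

φR_n ≈ 561 kN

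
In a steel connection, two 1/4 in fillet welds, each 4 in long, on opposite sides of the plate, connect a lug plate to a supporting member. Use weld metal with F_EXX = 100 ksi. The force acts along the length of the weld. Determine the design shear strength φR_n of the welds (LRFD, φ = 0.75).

φR_n ≈ 63.6 kips

Effective throat t_e = 0.707 × 0.25 = 0.1767 in.
Total length L = 8 in; A_we = 0.1767 × 8 = 1.414 in².
F_nw = 0.6 F_EXX = 0.6 × 100 = 60 ksi.
φR_n = 0.75 × 60 × 1.414 = 63.63 kips.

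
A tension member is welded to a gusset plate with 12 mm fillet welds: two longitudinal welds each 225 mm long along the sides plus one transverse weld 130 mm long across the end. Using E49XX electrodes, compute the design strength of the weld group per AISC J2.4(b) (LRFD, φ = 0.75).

E49XX → F_EXX = 490 MPa.
t_e = 0.707 × 12 = 8.484 mm.
R_nwl = 0.6 × 490 × 8.484 × 450 × 10⁻³ = 1122 kN (longitudinal, 2 welds).
R_nwt = 0.6 × 490 × 8.484 × 130 × 10⁻³ = 324.3 kN (transverse, base value).
(i) R_nwl + R_nwt = 1447 kN; (ii) 0.85 R_nwl + 1.5 R_nwt = 1440 kN.
R_n = max = 1447 kN [governs: (i)]; φR_n = 1085 kN.

φR_n ≈ 1090 kN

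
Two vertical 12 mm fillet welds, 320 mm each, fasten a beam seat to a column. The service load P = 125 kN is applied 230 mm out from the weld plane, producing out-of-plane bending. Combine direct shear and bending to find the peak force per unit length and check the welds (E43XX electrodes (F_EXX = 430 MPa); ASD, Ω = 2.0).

L_w = 2 × 320 = 640 mm; section modulus (unit throat) S = 2 × L²/6 = 34130 mm².
Direct shear f_v = P/L_w = 125×10³/640 = 195.3 N/mm.
Moment M = P × e = 125×10³ × 230 = 28750000 N·mm; bending f_b = M/S = 842.3 N/mm.
f_max = √(f_v² + f_b²) = √(195.3² + 842.3²) = 864.6 N/mm.
r_n/Ω = (1/2.0) × 0.6 × 430 × (0.707 × 12) = 1094 N/mm → adequate.

f_max ≈ 865 N/mm; adequate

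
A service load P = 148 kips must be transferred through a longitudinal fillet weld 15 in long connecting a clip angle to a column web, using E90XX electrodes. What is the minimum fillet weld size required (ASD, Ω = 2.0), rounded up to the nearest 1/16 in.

w = 9/16 in

E90XX → F_EXX = 90 ksi.
Total weld length L = 15 in.
Required throat t_e = P × Ω / (0.6 F_EXX × L) = 148 × 2.0 / (0.6 × 90 × 15) = 0.3654 in.
Required leg w = t_e / 0.707 = 0.5169 in → use 9/16 in.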